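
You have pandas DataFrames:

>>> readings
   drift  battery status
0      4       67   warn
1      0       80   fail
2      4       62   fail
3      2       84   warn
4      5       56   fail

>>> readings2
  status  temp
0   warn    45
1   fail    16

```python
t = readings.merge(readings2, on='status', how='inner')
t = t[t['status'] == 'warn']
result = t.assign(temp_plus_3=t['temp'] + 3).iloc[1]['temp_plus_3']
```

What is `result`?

48

merge on 'status' (how='inner') → 5 rows:
   drift  battery status  temp
0      4       67   warn    45
1      0       80   fail    16
2      4       62   fail    16
3      2       84   warn    45
4      5       56   fail    16
filter rows where status == 'warn':
   drift  battery status  temp
0      4       67   warn    45
3      2       84   warn    45
add column temp_plus_3 = t['temp'] + 3:
   drift  battery status  temp  temp_plus_3
0      4       67   warn    45           48
3      2       84   warn    45           48
Hence 48.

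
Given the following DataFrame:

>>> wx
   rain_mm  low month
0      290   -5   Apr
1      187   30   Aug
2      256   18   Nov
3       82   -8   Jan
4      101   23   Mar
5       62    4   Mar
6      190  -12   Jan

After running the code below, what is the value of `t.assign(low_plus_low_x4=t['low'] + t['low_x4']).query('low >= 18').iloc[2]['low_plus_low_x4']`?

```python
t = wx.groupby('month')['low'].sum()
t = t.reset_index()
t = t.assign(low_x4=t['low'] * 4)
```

group by month, sum of low:
month
Apr    -5
Aug    30
Jan   -20
Mar    27
Nov    18
Name: low, dtype: int64
reset_index():
  month  low
0   Apr   -5
1   Aug   30
2   Jan  -20
3   Mar   27
4   Nov   18
add column low_x4 = t['low'] * 4:
  month  low  low_x4
0   Apr   -5     -20
1   Aug   30     120
2   Jan  -20     -80
3   Mar   27     108
4   Nov   18      72
add column low_plus_low_x4 = t['low'] + t['low_x4']:
  month  low  low_x4  low_plus_low_x4
0   Apr   -5     -20              -25
1   Aug   30     120              150
2   Jan  -20     -80             -100
3   Mar   27     108              135
4   Nov   18      72               90
filter rows where low >= 18:
  month  low  low_x4  low_plus_low_x4
1   Aug   30     120              150
3   Mar   27     108              135
4   Nov   18      72               90
Reading off the value at position 2, column 'low_plus_low_x4', we get 90.

90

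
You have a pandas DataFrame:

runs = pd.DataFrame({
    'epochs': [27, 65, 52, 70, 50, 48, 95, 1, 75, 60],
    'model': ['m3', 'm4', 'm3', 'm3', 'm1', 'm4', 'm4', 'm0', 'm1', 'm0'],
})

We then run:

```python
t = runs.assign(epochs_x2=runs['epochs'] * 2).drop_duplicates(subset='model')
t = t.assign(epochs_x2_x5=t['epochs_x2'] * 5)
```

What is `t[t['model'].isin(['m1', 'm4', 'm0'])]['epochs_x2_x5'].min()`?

add column epochs_x2 = runs['epochs'] * 2:
   epochs model  epochs_x2
0      27    m3         54
1      65    m4        130
2      52    m3        104
3      70    m3        140
4      50    m1        100
5      48    m4         96
6      95    m4        190
7       1    m0          2
8      75    m1        150
9      60    m0        120
drop duplicate model (keep=first):
   epochs model  epochs_x2
0      27    m3         54
1      65    m4        130
4      50    m1        100
7       1    m0          2
add column epochs_x2_x5 = t['epochs_x2'] * 5:
   epochs model  epochs_x2  epochs_x2_x5
0      27    m3         54           270
1      65    m4        130           650
4      50    m1        100           500
7       1    m0          2            10
filter rows where model in ['m1', 'm4', 'm0']:
   epochs model  epochs_x2  epochs_x2_x5
1      65    m4        130           650
4      50    m1        100           500
7       1    m0          2            10
So min() = 10.

10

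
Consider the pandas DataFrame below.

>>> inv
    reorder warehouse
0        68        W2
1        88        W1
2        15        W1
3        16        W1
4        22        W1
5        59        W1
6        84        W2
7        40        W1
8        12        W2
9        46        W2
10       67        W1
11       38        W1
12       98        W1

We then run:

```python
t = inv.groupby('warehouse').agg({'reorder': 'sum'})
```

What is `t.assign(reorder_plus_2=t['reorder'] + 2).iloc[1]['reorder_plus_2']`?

212

group by warehouse, sum of reorder:
           reorder
warehouse         
W1             443
W2             210
add column reorder_plus_2 = t['reorder'] + 2:
           reorder  reorder_plus_2
warehouse                         
W1             443             445
W2             210             212
value at position 1, column 'reorder_plus_2' → 212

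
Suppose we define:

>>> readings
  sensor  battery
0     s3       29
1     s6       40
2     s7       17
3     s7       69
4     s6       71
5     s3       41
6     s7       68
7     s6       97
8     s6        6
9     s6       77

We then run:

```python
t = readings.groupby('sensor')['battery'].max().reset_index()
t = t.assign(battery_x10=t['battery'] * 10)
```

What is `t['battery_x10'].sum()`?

2070

group by sensor, max of battery:
sensor
s3    41
s6    97
s7    69
Name: battery, dtype: int64
reset_index():
  sensor  battery
0     s3       41
1     s6       97
2     s7       69
add column battery_x10 = t['battery'] * 10:
  sensor  battery  battery_x10
0     s3       41          410
1     s6       97          970
2     s7       69          690
So sum() = 2070.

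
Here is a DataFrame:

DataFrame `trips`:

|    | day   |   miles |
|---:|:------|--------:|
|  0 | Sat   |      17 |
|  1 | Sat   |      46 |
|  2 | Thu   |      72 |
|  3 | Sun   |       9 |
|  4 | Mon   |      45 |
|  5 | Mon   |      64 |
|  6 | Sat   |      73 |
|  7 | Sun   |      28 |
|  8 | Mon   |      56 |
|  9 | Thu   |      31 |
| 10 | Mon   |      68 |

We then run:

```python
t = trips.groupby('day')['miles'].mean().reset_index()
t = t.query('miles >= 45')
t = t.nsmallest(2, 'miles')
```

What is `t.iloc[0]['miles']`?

group by day, mean of miles:
day
Mon    58.250000
Sat    45.333333
Sun    18.500000
Thu    51.500000
Name: miles, dtype: float64
reset_index():
   day      miles
0  Mon  58.250000
1  Sat  45.333333
2  Sun  18.500000
3  Thu  51.500000
filter rows where miles >= 45:
   day      miles
0  Mon  58.250000
1  Sat  45.333333
3  Thu  51.500000
take 2 rows with smallest miles:
   day      miles
1  Sat  45.333333
3  Thu  51.500000

45.3333333333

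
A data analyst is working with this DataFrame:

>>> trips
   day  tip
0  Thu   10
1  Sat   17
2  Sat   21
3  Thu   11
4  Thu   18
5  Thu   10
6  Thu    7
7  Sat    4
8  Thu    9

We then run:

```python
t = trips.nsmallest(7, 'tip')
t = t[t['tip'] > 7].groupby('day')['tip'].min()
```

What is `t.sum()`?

take 7 rows with smallest tip:
   day  tip
7  Sat    4
6  Thu    7
8  Thu    9
0  Thu   10
5  Thu   10
3  Thu   11
1  Sat   17
filter rows where tip > 7:
   day  tip
8  Thu    9
0  Thu   10
5  Thu   10
3  Thu   11
1  Sat   17
group by day, min of tip:
day
Sat    17
Thu     9
Name: tip, dtype: int64
Hence 26.

26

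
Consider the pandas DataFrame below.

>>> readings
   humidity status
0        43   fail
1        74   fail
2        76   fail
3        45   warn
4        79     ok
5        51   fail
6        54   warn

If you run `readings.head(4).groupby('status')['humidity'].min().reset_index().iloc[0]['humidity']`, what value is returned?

43

take first 4 rows:
   humidity status
0        43   fail
1        74   fail
2        76   fail
3        45   warn
group by status, min of humidity:
status
fail    43
warn    45
Name: humidity, dtype: int64
reset_index():
  status  humidity
0   fail        43
1   warn        45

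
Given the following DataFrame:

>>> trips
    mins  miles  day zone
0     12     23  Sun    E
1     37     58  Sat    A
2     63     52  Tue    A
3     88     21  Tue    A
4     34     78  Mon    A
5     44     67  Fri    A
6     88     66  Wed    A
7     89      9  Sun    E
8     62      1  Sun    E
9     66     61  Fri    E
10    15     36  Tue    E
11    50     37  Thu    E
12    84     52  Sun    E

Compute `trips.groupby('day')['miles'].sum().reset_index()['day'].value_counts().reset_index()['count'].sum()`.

7

group by day, sum of miles:
day
Fri    128
Mon     78
Sat     58
Sun     85
Thu     37
Tue    109
Wed     66
Name: miles, dtype: int64
reset_index():
   day  miles
0  Fri    128
1  Mon     78
2  Sat     58
3  Sun     85
4  Thu     37
5  Tue    109
6  Wed     66
value_counts of day:
day
Fri    1
Mon    1
Sat    1
Sun    1
Thu    1
Tue    1
Wed    1
Name: count, dtype: int64
reset_index():
   day  count
0  Fri      1
1  Mon      1
2  Sat      1
3  Sun      1
4  Thu      1
5  Tue      1
6  Wed      1
The sum of column 'count' is 7.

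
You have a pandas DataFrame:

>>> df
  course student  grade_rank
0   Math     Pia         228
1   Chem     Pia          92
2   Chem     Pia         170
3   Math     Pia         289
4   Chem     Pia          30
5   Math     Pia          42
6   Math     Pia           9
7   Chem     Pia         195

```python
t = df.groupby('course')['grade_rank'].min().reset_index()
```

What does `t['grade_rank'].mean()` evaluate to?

19.5

group by course, min of grade_rank:
course
Chem    30
Math     9
Name: grade_rank, dtype: int64
reset_index():
  course  grade_rank
0   Chem          30
1   Math           9
Taking the mean of column 'grade_rank' gives 19.5.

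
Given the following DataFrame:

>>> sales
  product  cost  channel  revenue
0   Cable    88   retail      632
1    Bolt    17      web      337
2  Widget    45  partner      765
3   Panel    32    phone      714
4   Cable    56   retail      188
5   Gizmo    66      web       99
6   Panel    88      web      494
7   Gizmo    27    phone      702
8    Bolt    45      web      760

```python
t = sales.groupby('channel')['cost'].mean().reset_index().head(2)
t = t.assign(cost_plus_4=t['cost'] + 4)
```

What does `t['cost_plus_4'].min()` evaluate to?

33.5

group by channel, mean of cost:
channel
partner    45.0
phone      29.5
retail     72.0
web        54.0
Name: cost, dtype: float64
reset_index():
   channel  cost
0  partner  45.0
1    phone  29.5
2   retail  72.0
3      web  54.0
take first 2 rows:
   channel  cost
0  partner  45.0
1    phone  29.5
add column cost_plus_4 = t['cost'] + 4:
   channel  cost  cost_plus_4
0  partner  45.0         49.0
1    phone  29.5         33.5
Finally, min of column 'cost_plus_4' = 33.5.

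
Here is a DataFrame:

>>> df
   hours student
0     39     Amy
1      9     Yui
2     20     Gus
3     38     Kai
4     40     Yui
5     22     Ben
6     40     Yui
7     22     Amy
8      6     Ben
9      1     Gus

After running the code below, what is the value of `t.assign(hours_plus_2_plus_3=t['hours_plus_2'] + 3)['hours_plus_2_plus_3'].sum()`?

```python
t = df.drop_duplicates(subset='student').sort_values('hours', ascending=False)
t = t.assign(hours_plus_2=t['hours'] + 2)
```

153

drop duplicate student (keep=first):
   hours student
0     39     Amy
1      9     Yui
2     20     Gus
3     38     Kai
5     22     Ben
sort by hours descending:
   hours student
0     39     Amy
3     38     Kai
5     22     Ben
2     20     Gus
1      9     Yui
add column hours_plus_2 = t['hours'] + 2:
   hours student  hours_plus_2
0     39     Amy            41
3     38     Kai            40
5     22     Ben            24
2     20     Gus            22
1      9     Yui            11
add column hours_plus_2_plus_3 = t['hours_plus_2'] + 3:
   hours student  hours_plus_2  hours_plus_2_plus_3
0     39     Amy            41                   44
3     38     Kai            40                   43
5     22     Ben            24                   27
2     20     Gus            22                   25
1      9     Yui            11                   14
So sum() = 153.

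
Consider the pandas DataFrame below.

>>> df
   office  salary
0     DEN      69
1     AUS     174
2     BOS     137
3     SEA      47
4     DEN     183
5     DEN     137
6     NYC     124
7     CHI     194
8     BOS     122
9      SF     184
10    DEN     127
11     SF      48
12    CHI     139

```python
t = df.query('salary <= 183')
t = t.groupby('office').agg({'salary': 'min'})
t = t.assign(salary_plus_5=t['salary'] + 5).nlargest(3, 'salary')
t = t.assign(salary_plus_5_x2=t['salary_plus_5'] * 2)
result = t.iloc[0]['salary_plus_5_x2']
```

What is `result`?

358

filter rows where salary <= 183:
   office  salary
0     DEN      69
1     AUS     174
2     BOS     137
3     SEA      47
4     DEN     183
5     DEN     137
6     NYC     124
8     BOS     122
10    DEN     127
11     SF      48
12    CHI     139
group by office, min of salary:
        salary
office        
AUS        174
BOS        122
CHI        139
DEN         69
NYC        124
SEA         47
SF          48
add column salary_plus_5 = t['salary'] + 5:
        salary  salary_plus_5
office                       
AUS        174            179
BOS        122            127
CHI        139            144
DEN         69             74
NYC        124            129
SEA         47             52
SF          48             53
take 3 rows with largest salary:
        salary  salary_plus_5
office                       
AUS        174            179
CHI        139            144
NYC        124            129
add column salary_plus_5_x2 = t['salary_plus_5'] * 2:
        salary  salary_plus_5  salary_plus_5_x2
office                                         
AUS        174            179               358
CHI        139            144               288
NYC        124            129               258
Then the value at position 0, column 'salary_plus_5_x2': 358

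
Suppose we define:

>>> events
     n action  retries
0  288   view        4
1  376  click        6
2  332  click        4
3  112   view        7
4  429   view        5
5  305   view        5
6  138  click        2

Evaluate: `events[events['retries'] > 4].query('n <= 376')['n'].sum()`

793

filter rows where retries > 4:
     n action  retries
1  376  click        6
3  112   view        7
4  429   view        5
5  305   view        5
filter rows where n <= 376:
     n action  retries
1  376  click        6
3  112   view        7
5  305   view        5
Finally, sum of column 'n' = 793.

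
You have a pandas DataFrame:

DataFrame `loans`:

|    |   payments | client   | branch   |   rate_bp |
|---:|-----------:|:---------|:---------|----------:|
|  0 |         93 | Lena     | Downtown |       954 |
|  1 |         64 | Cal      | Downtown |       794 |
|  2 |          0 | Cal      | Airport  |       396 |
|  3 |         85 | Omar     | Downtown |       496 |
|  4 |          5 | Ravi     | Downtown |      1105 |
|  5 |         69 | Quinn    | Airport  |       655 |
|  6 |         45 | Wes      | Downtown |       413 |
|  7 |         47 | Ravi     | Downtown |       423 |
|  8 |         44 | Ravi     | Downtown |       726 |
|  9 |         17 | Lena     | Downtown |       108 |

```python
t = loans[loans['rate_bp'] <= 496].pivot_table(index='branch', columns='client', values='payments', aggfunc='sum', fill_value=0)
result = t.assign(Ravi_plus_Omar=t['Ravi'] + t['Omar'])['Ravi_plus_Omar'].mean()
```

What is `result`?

66.0

filter rows where rate_bp <= 496:
   payments client    branch  rate_bp
2         0    Cal   Airport      396
3        85   Omar  Downtown      496
6        45    Wes  Downtown      413
7        47   Ravi  Downtown      423
9        17   Lena  Downtown      108
pivot: rows=branch, cols=client, sum(payments):
client    Cal  Lena  Omar  Ravi  Wes
branch                              
Airport     0     0     0     0    0
Downtown    0    17    85    47   45
add column Ravi_plus_Omar = t['Ravi'] + t['Omar']:
client    Cal  Lena  Omar  Ravi  Wes  Ravi_plus_Omar
branch                                              
Airport     0     0     0     0    0               0
Downtown    0    17    85    47   45             132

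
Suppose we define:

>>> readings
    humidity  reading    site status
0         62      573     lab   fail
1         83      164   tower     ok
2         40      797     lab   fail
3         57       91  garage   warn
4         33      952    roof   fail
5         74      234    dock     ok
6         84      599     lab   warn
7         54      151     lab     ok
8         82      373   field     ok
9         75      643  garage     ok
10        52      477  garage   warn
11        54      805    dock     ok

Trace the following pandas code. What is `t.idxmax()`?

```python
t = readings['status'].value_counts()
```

value_counts of status:
status
ok      6
fail    3
warn    3
Name: count, dtype: int64
Hence ok.

ok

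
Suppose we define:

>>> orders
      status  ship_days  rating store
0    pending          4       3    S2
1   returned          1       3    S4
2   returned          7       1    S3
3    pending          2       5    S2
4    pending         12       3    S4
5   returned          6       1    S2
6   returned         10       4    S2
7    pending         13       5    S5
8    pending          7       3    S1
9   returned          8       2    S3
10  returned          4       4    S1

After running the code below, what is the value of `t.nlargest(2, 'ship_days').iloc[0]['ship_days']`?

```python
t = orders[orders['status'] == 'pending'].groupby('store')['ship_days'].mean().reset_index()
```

13.0

filter rows where status == 'pending':
    status  ship_days  rating store
0  pending          4       3    S2
3  pending          2       5    S2
4  pending         12       3    S4
7  pending         13       5    S5
8  pending          7       3    S1
group by store, mean of ship_days:
store
S1     7.0
S2     3.0
S4    12.0
S5    13.0
Name: ship_days, dtype: float64
reset_index():
  store  ship_days
0    S1        7.0
1    S2        3.0
2    S4       12.0
3    S5       13.0
take 2 rows with largest ship_days:
  store  ship_days
3    S5       13.0
2    S4       12.0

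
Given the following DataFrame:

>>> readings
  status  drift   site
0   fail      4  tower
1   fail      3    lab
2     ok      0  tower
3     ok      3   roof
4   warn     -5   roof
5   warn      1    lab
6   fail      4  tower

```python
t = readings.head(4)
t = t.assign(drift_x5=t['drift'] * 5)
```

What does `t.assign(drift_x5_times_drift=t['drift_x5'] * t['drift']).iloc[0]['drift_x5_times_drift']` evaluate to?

80

take first 4 rows:
  status  drift   site
0   fail      4  tower
1   fail      3    lab
2     ok      0  tower
3     ok      3   roof
add column drift_x5 = t['drift'] * 5:
  status  drift   site  drift_x5
0   fail      4  tower        20
1   fail      3    lab        15
2     ok      0  tower         0
3     ok      3   roof        15
add column drift_x5_times_drift = t['drift_x5'] * t['drift']:
  status  drift   site  drift_x5  drift_x5_times_drift
0   fail      4  tower        20                    80
1   fail      3    lab        15                    45
2     ok      0  tower         0                     0
3     ok      3   roof        15                    45
Taking the value at position 0, column 'drift_x5_times_drift' gives 80.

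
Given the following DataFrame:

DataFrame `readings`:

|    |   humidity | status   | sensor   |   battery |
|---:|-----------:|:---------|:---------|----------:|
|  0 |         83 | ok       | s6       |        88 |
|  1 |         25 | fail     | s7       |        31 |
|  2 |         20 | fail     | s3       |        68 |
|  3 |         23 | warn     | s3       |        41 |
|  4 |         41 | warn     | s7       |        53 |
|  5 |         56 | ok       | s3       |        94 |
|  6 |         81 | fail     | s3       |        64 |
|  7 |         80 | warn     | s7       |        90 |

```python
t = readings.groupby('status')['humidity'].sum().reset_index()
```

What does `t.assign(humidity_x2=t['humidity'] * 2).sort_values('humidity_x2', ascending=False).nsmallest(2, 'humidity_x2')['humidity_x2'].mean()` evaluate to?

group by status, sum of humidity:
status
fail    126
ok      139
warn    144
Name: humidity, dtype: int64
reset_index():
  status  humidity
0   fail       126
1     ok       139
2   warn       144
add column humidity_x2 = t['humidity'] * 2:
  status  humidity  humidity_x2
0   fail       126          252
1     ok       139          278
2   warn       144          288
sort by humidity_x2 descending:
  status  humidity  humidity_x2
2   warn       144          288
1     ok       139          278
0   fail       126          252
take 2 rows with smallest humidity_x2:
  status  humidity  humidity_x2
0   fail       126          252
1     ok       139          278

265.0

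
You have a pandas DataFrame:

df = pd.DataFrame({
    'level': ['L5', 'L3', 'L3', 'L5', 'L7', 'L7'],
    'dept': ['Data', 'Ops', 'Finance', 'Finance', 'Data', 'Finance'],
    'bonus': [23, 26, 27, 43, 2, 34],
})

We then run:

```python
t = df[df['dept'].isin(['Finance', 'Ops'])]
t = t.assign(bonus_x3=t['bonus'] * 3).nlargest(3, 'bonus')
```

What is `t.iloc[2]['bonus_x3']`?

filter rows where dept in ['Finance', 'Ops']:
  level     dept  bonus
1    L3      Ops     26
2    L3  Finance     27
3    L5  Finance     43
5    L7  Finance     34
add column bonus_x3 = t['bonus'] * 3:
  level     dept  bonus  bonus_x3
1    L3      Ops     26        78
2    L3  Finance     27        81
3    L5  Finance     43       129
5    L7  Finance     34       102
take 3 rows with largest bonus:
  level     dept  bonus  bonus_x3
3    L5  Finance     43       129
5    L7  Finance     34       102
2    L3  Finance     27        81

81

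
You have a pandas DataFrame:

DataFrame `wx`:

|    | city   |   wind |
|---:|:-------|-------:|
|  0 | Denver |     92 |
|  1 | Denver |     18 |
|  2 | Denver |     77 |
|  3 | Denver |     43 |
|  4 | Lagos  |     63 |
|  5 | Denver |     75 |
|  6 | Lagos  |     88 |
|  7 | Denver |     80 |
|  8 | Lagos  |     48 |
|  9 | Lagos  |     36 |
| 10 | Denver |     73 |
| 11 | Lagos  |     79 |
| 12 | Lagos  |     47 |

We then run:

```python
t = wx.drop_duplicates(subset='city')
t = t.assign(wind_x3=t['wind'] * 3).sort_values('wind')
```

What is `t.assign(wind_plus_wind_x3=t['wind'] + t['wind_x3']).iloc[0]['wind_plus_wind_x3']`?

252

drop duplicate city (keep=first):
     city  wind
0  Denver    92
4   Lagos    63
add column wind_x3 = t['wind'] * 3:
     city  wind  wind_x3
0  Denver    92      276
4   Lagos    63      189
sort by wind:
     city  wind  wind_x3
4   Lagos    63      189
0  Denver    92      276
add column wind_plus_wind_x3 = t['wind'] + t['wind_x3']:
     city  wind  wind_x3  wind_plus_wind_x3
4   Lagos    63      189                252
0  Denver    92      276                368
The value at position 0, column 'wind_plus_wind_x3' is 252.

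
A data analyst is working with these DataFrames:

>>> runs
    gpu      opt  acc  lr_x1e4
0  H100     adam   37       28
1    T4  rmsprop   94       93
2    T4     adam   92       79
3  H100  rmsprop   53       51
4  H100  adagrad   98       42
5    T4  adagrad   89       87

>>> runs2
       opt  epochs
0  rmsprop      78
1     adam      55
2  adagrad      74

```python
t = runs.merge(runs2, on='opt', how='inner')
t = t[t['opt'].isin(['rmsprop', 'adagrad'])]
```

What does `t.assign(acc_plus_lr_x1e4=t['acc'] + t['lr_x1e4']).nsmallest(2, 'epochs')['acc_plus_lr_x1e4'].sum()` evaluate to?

merge on 'opt' (how='inner') → 6 rows:
    gpu      opt  acc  lr_x1e4  epochs
0  H100     adam   37       28      55
1    T4  rmsprop   94       93      78
2    T4     adam   92       79      55
3  H100  rmsprop   53       51      78
4  H100  adagrad   98       42      74
5    T4  adagrad   89       87      74
filter rows where opt in ['rmsprop', 'adagrad']:
    gpu      opt  acc  lr_x1e4  epochs
1    T4  rmsprop   94       93      78
3  H100  rmsprop   53       51      78
4  H100  adagrad   98       42      74
5    T4  adagrad   89       87      74
add column acc_plus_lr_x1e4 = t['acc'] + t['lr_x1e4']:
    gpu      opt  acc  lr_x1e4  epochs  acc_plus_lr_x1e4
1    T4  rmsprop   94       93      78               187
3  H100  rmsprop   53       51      78               104
4  H100  adagrad   98       42      74               140
5    T4  adagrad   89       87      74               176
take 2 rows with smallest epochs:
    gpu      opt  acc  lr_x1e4  epochs  acc_plus_lr_x1e4
4  H100  adagrad   98       42      74               140
5    T4  adagrad   89       87      74               176

316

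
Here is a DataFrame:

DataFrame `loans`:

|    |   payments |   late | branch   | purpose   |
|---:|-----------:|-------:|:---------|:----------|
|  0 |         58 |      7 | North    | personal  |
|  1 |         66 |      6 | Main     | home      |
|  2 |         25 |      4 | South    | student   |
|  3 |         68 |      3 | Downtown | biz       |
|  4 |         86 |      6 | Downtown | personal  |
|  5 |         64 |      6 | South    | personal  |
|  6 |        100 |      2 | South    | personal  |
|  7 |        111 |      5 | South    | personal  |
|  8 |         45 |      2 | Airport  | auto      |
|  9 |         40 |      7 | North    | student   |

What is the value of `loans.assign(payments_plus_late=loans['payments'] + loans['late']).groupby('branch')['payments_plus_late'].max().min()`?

add column payments_plus_late = loans['payments'] + loans['late']:
   payments  late    branch   purpose  payments_plus_late
0        58     7     North  personal                  65
1        66     6      Main      home                  72
2        25     4     South   student                  29
3        68     3  Downtown       biz                  71
4        86     6  Downtown  personal                  92
5        64     6     South  personal                  70
6       100     2     South  personal                 102
7       111     5     South  personal                 116
8        45     2   Airport      auto                  47
9        40     7     North   student                  47
group by branch, max of payments_plus_late:
branch
Airport      47
Downtown     92
Main         72
North        65
South       116
Name: payments_plus_late, dtype: int64

47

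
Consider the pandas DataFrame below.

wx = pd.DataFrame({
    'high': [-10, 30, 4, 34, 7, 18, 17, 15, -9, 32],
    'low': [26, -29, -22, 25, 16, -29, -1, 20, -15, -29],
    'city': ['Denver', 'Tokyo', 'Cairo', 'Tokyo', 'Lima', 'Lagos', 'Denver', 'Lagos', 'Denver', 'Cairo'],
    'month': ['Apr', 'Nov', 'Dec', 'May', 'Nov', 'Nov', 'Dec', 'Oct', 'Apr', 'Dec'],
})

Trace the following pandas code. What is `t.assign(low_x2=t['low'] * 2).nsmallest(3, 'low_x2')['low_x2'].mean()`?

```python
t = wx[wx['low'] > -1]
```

40.6666666667

filter rows where low > -1:
   high  low    city month
0   -10   26  Denver   Apr
3    34   25   Tokyo   May
4     7   16    Lima   Nov
7    15   20   Lagos   Oct
add column low_x2 = t['low'] * 2:
   high  low    city month  low_x2
0   -10   26  Denver   Apr      52
3    34   25   Tokyo   May      50
4     7   16    Lima   Nov      32
7    15   20   Lagos   Oct      40
take 3 rows with smallest low_x2:
   high  low   city month  low_x2
4     7   16   Lima   Nov      32
7    15   20  Lagos   Oct      40
3    34   25  Tokyo   May      50
The mean of column 'low_x2' is 40.6666666667.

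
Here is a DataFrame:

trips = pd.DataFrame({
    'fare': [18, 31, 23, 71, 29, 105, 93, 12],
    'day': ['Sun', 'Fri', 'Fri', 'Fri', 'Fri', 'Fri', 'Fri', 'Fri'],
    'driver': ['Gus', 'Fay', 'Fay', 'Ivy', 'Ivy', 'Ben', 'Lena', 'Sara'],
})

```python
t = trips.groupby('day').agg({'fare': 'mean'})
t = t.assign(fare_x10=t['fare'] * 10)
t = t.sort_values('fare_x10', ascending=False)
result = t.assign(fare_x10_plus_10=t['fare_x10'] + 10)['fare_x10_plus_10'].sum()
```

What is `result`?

720.0

group by day, mean of fare:
     fare
day      
Fri  52.0
Sun  18.0
add column fare_x10 = t['fare'] * 10:
     fare  fare_x10
day                
Fri  52.0     520.0
Sun  18.0     180.0
sort by fare_x10 descending:
     fare  fare_x10
day                
Fri  52.0     520.0
Sun  18.0     180.0
add column fare_x10_plus_10 = t['fare_x10'] + 10:
     fare  fare_x10  fare_x10_plus_10
day                                  
Fri  52.0     520.0             530.0
Sun  18.0     180.0             190.0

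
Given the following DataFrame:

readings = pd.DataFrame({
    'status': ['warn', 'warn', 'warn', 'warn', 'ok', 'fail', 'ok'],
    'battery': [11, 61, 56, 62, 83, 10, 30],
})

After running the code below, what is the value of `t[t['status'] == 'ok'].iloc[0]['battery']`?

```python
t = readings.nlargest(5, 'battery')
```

83

take 5 rows with largest battery:
  status  battery
4     ok       83
3   warn       62
1   warn       61
2   warn       56
6     ok       30
filter rows where status == 'ok':
  status  battery
4     ok       83
6     ok       30
The value at position 0, column 'battery' is 83.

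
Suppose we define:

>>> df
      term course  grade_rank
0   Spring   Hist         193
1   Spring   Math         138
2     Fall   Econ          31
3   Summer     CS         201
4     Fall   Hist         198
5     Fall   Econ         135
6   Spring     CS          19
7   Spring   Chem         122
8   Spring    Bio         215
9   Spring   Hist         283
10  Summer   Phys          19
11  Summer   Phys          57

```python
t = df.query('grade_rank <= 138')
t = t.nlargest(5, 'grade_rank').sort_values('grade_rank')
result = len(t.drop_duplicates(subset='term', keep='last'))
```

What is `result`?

filter rows where grade_rank <= 138:
      term course  grade_rank
1   Spring   Math         138
2     Fall   Econ          31
5     Fall   Econ         135
6   Spring     CS          19
7   Spring   Chem         122
10  Summer   Phys          19
11  Summer   Phys          57
take 5 rows with largest grade_rank:
      term course  grade_rank
1   Spring   Math         138
5     Fall   Econ         135
7   Spring   Chem         122
11  Summer   Phys          57
2     Fall   Econ          31
sort by grade_rank:
      term course  grade_rank
2     Fall   Econ          31
11  Summer   Phys          57
7   Spring   Chem         122
5     Fall   Econ         135
1   Spring   Math         138
drop duplicate term (keep=last):
      term course  grade_rank
11  Summer   Phys          57
5     Fall   Econ         135
1   Spring   Math         138
Hence 3.

3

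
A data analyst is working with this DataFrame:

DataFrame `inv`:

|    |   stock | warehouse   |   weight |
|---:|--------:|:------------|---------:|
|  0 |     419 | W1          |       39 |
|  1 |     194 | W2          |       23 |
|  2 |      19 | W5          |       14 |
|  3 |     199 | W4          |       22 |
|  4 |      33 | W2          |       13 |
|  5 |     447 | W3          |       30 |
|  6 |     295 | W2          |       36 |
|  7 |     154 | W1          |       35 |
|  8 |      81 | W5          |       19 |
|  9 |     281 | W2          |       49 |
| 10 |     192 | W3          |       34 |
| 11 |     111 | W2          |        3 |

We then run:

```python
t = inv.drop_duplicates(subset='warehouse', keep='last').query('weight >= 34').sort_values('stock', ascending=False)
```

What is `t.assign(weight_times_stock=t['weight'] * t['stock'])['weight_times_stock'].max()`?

6528

drop duplicate warehouse (keep=last):
    stock warehouse  weight
3     199        W4      22
7     154        W1      35
8      81        W5      19
10    192        W3      34
11    111        W2       3
filter rows where weight >= 34:
    stock warehouse  weight
7     154        W1      35
10    192        W3      34
sort by stock descending:
    stock warehouse  weight
10    192        W3      34
7     154        W1      35
add column weight_times_stock = t['weight'] * t['stock']:
    stock warehouse  weight  weight_times_stock
10    192        W3      34                6528
7     154        W1      35                5390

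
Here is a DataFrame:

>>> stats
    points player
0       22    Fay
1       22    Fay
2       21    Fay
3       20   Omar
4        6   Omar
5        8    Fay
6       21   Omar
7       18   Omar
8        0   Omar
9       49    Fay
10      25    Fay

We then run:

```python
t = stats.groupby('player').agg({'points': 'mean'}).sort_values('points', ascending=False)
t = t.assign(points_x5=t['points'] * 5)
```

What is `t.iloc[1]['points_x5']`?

group by player, mean of points:
        points
player        
Fay       24.5
Omar      13.0
sort by points descending:
        points
player        
Fay       24.5
Omar      13.0
add column points_x5 = t['points'] * 5:
        points  points_x5
player                   
Fay       24.5      122.5
Omar      13.0       65.0
Hence 65.0.

65.0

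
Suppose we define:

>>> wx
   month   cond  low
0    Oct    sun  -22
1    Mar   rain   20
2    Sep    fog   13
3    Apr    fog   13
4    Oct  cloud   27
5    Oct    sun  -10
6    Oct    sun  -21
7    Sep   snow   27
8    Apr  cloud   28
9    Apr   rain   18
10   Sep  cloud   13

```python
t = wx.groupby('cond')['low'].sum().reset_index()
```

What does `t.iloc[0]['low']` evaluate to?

68

group by cond, sum of low:
cond
cloud    68
fog      26
rain     38
snow     27
sun     -53
Name: low, dtype: int64
reset_index():
    cond  low
0  cloud   68
1    fog   26
2   rain   38
3   snow   27
4    sun  -53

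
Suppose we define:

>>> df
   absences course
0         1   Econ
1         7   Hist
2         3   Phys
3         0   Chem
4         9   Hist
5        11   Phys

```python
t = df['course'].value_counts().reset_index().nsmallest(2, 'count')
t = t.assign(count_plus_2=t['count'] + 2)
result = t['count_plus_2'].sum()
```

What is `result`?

value_counts of course:
course
Hist    2
Phys    2
Econ    1
Chem    1
Name: count, dtype: int64
reset_index():
  course  count
0   Hist      2
1   Phys      2
2   Econ      1
3   Chem      1
take 2 rows with smallest count:
  course  count
2   Econ      1
3   Chem      1
add column count_plus_2 = t['count'] + 2:
  course  count  count_plus_2
2   Econ      1             3
3   Chem      1             3
So sum() = 6.

6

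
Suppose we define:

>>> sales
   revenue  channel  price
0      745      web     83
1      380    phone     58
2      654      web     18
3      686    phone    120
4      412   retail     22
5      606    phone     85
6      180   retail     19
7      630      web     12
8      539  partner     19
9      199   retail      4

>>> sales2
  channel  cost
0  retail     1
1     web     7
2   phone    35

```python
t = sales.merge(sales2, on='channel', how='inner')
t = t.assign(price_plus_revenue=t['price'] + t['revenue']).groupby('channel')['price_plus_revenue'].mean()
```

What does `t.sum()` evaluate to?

merge on 'channel' (how='inner') → 9 rows:
   revenue channel  price  cost
0      745     web     83     7
1      380   phone     58    35
2      654     web     18     7
3      686   phone    120    35
4      412  retail     22     1
5      606   phone     85    35
6      180  retail     19     1
7      630     web     12     7
8      199  retail      4     1
add column price_plus_revenue = t['price'] + t['revenue']:
   revenue channel  price  cost  price_plus_revenue
0      745     web     83     7                 828
1      380   phone     58    35                 438
2      654     web     18     7                 672
3      686   phone    120    35                 806
4      412  retail     22     1                 434
5      606   phone     85    35                 691
6      180  retail     19     1                 199
7      630     web     12     7                 642
8      199  retail      4     1                 203
group by channel, mean of price_plus_revenue:
channel
phone     645.000000
retail    278.666667
web       714.000000
Name: price_plus_revenue, dtype: float64
So sum() = 1637.66666667.

1637.66666667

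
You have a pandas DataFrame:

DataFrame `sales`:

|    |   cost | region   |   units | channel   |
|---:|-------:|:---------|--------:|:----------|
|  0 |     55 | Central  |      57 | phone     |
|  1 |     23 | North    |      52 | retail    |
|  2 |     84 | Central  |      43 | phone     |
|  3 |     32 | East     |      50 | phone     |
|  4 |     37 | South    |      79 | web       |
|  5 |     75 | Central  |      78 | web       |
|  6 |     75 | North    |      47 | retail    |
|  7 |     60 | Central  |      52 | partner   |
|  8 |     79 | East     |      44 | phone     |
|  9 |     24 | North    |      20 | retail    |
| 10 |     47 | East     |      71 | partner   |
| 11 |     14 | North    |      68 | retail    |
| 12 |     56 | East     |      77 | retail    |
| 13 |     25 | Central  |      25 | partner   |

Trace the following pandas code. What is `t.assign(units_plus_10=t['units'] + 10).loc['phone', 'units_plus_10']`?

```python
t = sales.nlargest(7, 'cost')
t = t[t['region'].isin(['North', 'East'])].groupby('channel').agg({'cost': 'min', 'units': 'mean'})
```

take 7 rows with largest cost:
    cost   region  units  channel
2     84  Central     43    phone
8     79     East     44    phone
5     75  Central     78      web
6     75    North     47   retail
7     60  Central     52  partner
12    56     East     77   retail
0     55  Central     57    phone
filter rows where region in ['North', 'East']:
    cost region  units channel
8     79   East     44   phone
6     75  North     47  retail
12    56   East     77  retail
group by channel: min(cost), mean(units):
         cost  units
channel             
phone      79   44.0
retail     56   62.0
add column units_plus_10 = t['units'] + 10:
         cost  units  units_plus_10
channel                            
phone      79   44.0           54.0
retail     56   62.0           72.0
So loc['phone', 'units_plus_10'] = 54.0.

54.0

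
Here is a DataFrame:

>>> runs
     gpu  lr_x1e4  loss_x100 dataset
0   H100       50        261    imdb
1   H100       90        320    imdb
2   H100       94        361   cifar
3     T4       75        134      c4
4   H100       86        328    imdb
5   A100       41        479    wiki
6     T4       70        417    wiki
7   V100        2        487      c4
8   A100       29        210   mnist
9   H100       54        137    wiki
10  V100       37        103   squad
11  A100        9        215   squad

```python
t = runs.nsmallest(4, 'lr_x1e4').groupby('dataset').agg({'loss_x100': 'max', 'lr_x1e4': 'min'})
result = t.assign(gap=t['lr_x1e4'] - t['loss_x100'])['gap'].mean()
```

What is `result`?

take 4 rows with smallest lr_x1e4:
     gpu  lr_x1e4  loss_x100 dataset
7   V100        2        487      c4
11  A100        9        215   squad
8   A100       29        210   mnist
10  V100       37        103   squad
group by dataset: max(loss_x100), min(lr_x1e4):
         loss_x100  lr_x1e4
dataset                    
c4             487        2
mnist          210       29
squad          215        9
add column gap = t['lr_x1e4'] - t['loss_x100']:
         loss_x100  lr_x1e4  gap
dataset                         
c4             487        2 -485
mnist          210       29 -181
squad          215        9 -206
Reading off the mean of column 'gap', we get -290.666666667.

-290.666666667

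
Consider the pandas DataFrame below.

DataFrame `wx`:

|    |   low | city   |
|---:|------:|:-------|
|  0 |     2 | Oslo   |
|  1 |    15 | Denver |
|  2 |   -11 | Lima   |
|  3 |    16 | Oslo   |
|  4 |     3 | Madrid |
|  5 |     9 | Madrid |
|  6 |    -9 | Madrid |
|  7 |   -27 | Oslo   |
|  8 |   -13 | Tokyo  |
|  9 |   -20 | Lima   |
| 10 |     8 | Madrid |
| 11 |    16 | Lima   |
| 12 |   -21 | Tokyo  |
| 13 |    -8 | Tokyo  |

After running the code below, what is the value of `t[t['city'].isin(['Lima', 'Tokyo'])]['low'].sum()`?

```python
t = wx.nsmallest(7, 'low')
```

-73

take 7 rows with smallest low:
    low    city
7   -27    Oslo
12  -21   Tokyo
9   -20    Lima
8   -13   Tokyo
2   -11    Lima
6    -9  Madrid
13   -8   Tokyo
filter rows where city in ['Lima', 'Tokyo']:
    low   city
12  -21  Tokyo
9   -20   Lima
8   -13  Tokyo
2   -11   Lima
13   -8  Tokyo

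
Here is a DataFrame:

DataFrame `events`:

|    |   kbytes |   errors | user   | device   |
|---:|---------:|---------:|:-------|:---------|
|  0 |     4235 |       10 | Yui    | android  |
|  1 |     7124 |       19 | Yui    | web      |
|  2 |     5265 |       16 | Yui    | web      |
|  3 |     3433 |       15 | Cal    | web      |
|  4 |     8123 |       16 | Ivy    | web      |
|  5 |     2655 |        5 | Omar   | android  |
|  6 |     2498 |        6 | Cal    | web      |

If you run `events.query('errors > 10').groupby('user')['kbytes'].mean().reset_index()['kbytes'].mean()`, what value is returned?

5916.83333333

filter rows where errors > 10:
   kbytes  errors user device
1    7124      19  Yui    web
2    5265      16  Yui    web
3    3433      15  Cal    web
4    8123      16  Ivy    web
group by user, mean of kbytes:
user
Cal    3433.0
Ivy    8123.0
Yui    6194.5
Name: kbytes, dtype: float64
reset_index():
  user  kbytes
0  Cal  3433.0
1  Ivy  8123.0
2  Yui  6194.5
Taking the mean of column 'kbytes' gives 5916.83333333.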